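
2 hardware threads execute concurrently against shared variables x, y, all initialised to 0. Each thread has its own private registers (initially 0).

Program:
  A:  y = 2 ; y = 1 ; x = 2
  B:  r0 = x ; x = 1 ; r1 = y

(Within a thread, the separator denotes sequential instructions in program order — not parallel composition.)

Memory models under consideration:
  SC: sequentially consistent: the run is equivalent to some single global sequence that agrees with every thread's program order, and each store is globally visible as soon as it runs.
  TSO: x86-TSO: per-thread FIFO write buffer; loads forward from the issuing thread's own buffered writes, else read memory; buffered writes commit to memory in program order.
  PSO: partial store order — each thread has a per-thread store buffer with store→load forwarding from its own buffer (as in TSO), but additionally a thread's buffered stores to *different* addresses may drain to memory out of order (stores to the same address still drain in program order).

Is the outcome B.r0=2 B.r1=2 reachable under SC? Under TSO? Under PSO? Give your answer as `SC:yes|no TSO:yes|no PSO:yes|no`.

SC:no TSO:no PSO:yes

outcome vector order: (B.r0,B.r1)
under SC → <0 0>; <0 1>; <0 2>; <2 1>
under TSO → <0 0>; <0 1>; <0 2>; <2 1>
under PSO → <0 0>; <0 1>; <0 2>; <2 0>; <2 1>; <2 2>
target <2 2> ∈ {PSO}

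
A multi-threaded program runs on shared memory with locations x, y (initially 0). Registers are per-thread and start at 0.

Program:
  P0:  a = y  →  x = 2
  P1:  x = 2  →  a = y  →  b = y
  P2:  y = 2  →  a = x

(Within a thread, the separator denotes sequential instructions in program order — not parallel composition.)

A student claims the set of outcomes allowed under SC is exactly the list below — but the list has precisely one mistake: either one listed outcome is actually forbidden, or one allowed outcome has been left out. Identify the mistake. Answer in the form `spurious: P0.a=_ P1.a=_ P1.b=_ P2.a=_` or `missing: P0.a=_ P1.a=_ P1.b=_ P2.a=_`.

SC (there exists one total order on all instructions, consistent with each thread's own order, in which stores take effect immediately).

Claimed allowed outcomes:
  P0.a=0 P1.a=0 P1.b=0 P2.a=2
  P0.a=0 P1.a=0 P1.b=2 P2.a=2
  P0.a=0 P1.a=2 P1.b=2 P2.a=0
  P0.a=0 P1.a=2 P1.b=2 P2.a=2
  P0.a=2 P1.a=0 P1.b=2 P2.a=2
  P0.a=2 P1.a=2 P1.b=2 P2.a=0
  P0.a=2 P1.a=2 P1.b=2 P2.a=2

missing: P0.a=2 P1.a=0 P1.b=0 P2.a=2

outcome vector order: (P0.a,P1.a,P1.b,P2.a)
SC (8): (0,0,0,2), (0,0,2,2), (0,2,2,0), (0,2,2,2), (2,0,0,2), (2,0,2,2), (2,2,2,0), (2,2,2,2)
SC∖claimed = {(2,0,0,2)}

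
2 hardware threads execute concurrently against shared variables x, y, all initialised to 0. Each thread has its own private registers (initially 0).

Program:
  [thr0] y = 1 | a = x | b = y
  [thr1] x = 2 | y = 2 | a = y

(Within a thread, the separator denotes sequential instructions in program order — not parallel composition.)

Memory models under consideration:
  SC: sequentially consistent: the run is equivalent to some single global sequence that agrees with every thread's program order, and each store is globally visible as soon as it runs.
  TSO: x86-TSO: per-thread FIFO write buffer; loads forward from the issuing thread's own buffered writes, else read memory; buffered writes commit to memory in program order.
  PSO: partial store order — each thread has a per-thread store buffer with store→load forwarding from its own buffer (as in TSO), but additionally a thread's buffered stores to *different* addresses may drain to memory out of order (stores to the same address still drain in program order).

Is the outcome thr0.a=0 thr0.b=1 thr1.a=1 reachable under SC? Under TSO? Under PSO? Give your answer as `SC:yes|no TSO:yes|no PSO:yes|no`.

outcome vector order: (thr0.a,thr0.b,thr1.a)
SC: 5 outcomes — {012 022 211 212 222}
TSO: 6 outcomes — {011 012 022 211 212 222}
PSO: 6 outcomes — {011 012 022 211 212 222}
target 011 ∈ {TSO,PSO}

SC:no TSO:yes PSO:yes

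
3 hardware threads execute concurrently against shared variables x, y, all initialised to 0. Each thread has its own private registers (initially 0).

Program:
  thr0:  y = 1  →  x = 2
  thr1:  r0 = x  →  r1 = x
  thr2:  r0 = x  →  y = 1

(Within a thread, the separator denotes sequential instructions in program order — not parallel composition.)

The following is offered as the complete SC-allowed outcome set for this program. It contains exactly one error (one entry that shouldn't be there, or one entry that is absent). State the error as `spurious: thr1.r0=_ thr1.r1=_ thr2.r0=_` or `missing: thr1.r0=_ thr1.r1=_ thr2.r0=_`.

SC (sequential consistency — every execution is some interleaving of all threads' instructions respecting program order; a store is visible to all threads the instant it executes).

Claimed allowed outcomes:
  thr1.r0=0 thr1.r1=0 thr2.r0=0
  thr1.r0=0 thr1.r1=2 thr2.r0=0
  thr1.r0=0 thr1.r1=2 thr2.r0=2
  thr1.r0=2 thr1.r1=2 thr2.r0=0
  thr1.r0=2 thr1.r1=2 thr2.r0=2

outcome vector order: (thr1.r0,thr1.r1,thr2.r0)
SC (6): 000, 002, 020, 022, 220, 222
SC∖claimed = {002}

missing: thr1.r0=0 thr1.r1=0 thr2.r0=2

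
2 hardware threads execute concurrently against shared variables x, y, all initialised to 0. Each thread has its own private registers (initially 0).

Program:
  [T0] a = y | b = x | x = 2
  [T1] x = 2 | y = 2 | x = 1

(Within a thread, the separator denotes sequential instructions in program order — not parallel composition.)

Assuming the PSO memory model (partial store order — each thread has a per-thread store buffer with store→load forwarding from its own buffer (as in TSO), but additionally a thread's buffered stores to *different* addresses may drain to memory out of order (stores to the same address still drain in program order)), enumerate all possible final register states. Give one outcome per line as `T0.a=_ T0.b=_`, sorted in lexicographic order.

outcome vector order: (T0.a,T0.b)
|PSO outcomes| = 6

T0.a=0 T0.b=0
T0.a=0 T0.b=1
T0.a=0 T0.b=2
T0.a=2 T0.b=0
T0.a=2 T0.b=1
T0.a=2 T0.b=2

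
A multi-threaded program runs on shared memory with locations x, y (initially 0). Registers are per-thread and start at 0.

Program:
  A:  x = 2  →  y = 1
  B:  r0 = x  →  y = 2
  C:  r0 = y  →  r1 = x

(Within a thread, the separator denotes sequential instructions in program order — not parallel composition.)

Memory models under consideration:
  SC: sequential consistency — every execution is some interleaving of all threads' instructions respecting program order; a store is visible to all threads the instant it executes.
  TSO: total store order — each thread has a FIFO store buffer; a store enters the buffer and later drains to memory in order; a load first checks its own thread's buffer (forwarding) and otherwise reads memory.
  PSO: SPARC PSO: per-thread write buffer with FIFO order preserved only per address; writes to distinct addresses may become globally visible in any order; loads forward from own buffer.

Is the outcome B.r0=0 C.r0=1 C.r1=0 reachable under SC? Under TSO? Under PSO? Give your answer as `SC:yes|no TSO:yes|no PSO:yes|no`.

SC:no TSO:no PSO:yes

outcome vector order: (B.r0,C.r0,C.r1)
SC: 9 outcomes — {(0,0,0), (0,0,2), (0,1,2), (0,2,0), (0,2,2), (2,0,0), (2,0,2), (2,1,2), (2,2,2)}
TSO: 9 outcomes — {(0,0,0), (0,0,2), (0,1,2), (0,2,0), (0,2,2), (2,0,0), (2,0,2), (2,1,2), (2,2,2)}
PSO: 11 outcomes — {(0,0,0), (0,0,2), (0,1,0), (0,1,2), (0,2,0), (0,2,2), (2,0,0), (2,0,2), (2,1,0), (2,1,2), (2,2,2)}
target (0,1,0) ∈ {PSO}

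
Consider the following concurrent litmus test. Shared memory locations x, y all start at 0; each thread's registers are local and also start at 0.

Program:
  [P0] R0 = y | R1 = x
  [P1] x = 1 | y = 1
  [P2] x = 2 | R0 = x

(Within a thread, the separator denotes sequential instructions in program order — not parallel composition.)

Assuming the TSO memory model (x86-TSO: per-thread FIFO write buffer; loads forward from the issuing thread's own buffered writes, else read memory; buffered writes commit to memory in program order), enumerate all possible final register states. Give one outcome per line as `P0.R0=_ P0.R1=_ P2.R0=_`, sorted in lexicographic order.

outcome vector order: (P0.R0,P0.R1,P2.R0)
|TSO outcomes| = 9

P0.R0=0 P0.R1=0 P2.R0=1
P0.R0=0 P0.R1=0 P2.R0=2
P0.R0=0 P0.R1=1 P2.R0=1
P0.R0=0 P0.R1=1 P2.R0=2
P0.R0=0 P0.R1=2 P2.R0=1
P0.R0=0 P0.R1=2 P2.R0=2
P0.R0=1 P0.R1=1 P2.R0=1
P0.R0=1 P0.R1=1 P2.R0=2
P0.R0=1 P0.R1=2 P2.R0=2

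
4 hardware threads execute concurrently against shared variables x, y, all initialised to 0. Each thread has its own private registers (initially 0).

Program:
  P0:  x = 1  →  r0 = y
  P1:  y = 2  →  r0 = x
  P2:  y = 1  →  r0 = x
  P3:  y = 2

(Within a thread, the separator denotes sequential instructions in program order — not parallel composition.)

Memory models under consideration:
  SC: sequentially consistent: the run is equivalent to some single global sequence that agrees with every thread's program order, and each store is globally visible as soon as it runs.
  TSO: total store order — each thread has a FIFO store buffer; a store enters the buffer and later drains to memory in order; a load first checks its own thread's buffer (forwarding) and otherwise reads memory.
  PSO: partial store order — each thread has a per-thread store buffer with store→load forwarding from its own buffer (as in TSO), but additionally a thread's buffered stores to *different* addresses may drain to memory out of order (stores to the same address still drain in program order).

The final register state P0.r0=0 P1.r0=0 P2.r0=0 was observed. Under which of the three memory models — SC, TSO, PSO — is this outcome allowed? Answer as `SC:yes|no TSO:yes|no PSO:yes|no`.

outcome vector order: (P0.r0,P1.r0,P2.r0)
under SC → 0/1/1 1/0/0 1/0/1 1/1/0 1/1/1 2/0/0 2/0/1 2/1/0 2/1/1
under TSO → 0/0/0 0/0/1 0/1/0 0/1/1 1/0/0 1/0/1 1/1/0 1/1/1 2/0/0 2/0/1 2/1/0 2/1/1
under PSO → 0/0/0 0/0/1 0/1/0 0/1/1 1/0/0 1/0/1 1/1/0 1/1/1 2/0/0 2/0/1 2/1/0 2/1/1
target 0/0/0 ∈ {TSO,PSO}

SC:no TSO:yes PSO:yes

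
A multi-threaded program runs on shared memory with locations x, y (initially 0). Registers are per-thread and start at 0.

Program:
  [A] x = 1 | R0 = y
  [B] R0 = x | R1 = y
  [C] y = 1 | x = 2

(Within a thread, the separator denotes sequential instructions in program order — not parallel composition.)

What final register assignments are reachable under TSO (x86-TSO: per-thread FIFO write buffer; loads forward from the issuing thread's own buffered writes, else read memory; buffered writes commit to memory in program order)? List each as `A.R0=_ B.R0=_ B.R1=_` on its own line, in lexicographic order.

outcome vector order: (A.R0,B.R0,B.R1)
|TSO outcomes| = 10

A.R0=0 B.R0=0 B.R1=0
A.R0=0 B.R0=0 B.R1=1
A.R0=0 B.R0=1 B.R1=0
A.R0=0 B.R0=1 B.R1=1
A.R0=0 B.R0=2 B.R1=1
A.R0=1 B.R0=0 B.R1=0
A.R0=1 B.R0=0 B.R1=1
A.R0=1 B.R0=1 B.R1=0
A.R0=1 B.R0=1 B.R1=1
A.R0=1 B.R0=2 B.R1=1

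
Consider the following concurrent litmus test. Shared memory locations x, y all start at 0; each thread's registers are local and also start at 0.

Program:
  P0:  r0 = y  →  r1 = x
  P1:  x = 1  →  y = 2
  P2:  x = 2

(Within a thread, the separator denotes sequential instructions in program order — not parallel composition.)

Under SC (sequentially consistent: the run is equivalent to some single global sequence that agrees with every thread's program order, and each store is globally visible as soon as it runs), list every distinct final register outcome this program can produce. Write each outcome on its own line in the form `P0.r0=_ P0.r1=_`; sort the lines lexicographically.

P0.r0=0 P0.r1=0
P0.r0=0 P0.r1=1
P0.r0=0 P0.r1=2
P0.r0=2 P0.r1=1
P0.r0=2 P0.r1=2

outcome vector order: (P0.r0,P0.r1)
|SC outcomes| = 5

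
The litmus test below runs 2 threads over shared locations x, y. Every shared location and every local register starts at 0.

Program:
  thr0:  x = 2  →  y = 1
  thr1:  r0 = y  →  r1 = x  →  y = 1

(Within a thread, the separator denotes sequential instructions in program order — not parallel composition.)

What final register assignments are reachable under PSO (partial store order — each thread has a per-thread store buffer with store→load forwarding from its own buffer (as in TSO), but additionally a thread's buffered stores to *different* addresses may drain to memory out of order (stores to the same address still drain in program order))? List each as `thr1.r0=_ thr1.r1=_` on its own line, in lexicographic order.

outcome vector order: (thr1.r0,thr1.r1)
|PSO outcomes| = 4

thr1.r0=0 thr1.r1=0
thr1.r0=0 thr1.r1=2
thr1.r0=1 thr1.r1=0
thr1.r0=1 thr1.r1=2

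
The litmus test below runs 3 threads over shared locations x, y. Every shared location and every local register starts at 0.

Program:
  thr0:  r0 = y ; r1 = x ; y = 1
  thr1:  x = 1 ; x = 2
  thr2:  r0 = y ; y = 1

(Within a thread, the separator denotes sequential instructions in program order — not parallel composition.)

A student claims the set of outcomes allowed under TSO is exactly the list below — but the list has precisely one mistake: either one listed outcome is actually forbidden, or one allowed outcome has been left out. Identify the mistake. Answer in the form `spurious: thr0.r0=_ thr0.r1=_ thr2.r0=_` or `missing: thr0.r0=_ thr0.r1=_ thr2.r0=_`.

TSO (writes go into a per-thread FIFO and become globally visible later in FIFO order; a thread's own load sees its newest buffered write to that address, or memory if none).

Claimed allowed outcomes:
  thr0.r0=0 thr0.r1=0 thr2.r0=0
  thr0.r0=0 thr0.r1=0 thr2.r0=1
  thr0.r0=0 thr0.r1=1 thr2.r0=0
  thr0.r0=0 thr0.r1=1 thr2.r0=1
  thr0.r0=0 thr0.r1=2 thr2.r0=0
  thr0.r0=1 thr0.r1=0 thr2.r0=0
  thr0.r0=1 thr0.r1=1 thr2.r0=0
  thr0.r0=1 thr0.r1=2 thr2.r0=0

missing: thr0.r0=0 thr0.r1=2 thr2.r0=1

outcome vector order: (thr0.r0,thr0.r1,thr2.r0)
[TSO] allowed = {0/0/0; 0/0/1; 0/1/0; 0/1/1; 0/2/0; 0/2/1; 1/0/0; 1/1/0; 1/2/0}
TSO∖claimed = {0/2/1}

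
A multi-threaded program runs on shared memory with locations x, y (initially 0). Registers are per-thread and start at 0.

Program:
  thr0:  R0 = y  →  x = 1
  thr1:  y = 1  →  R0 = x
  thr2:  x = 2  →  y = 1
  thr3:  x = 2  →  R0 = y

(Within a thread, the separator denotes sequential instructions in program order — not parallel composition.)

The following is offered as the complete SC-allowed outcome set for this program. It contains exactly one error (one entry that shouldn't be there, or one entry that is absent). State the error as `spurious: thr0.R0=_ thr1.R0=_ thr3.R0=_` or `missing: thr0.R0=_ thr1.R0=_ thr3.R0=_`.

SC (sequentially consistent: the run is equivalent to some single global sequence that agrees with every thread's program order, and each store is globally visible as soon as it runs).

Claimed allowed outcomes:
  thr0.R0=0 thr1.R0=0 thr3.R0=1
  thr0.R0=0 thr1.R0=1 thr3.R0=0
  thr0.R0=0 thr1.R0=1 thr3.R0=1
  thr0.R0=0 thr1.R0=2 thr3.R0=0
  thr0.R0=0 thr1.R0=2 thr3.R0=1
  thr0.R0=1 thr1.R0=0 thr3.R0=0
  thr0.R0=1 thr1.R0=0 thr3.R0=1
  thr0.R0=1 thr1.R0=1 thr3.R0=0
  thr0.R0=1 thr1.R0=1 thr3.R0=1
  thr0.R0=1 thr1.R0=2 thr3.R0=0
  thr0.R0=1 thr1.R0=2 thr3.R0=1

spurious: thr0.R0=1 thr1.R0=0 thr3.R0=0

outcome vector order: (thr0.R0,thr1.R0,thr3.R0)
SC (10): <0 0 1>; <0 1 0>; <0 1 1>; <0 2 0>; <0 2 1>; <1 0 1>; <1 1 0>; <1 1 1>; <1 2 0>; <1 2 1>
claimed∖SC = {<1 0 0>}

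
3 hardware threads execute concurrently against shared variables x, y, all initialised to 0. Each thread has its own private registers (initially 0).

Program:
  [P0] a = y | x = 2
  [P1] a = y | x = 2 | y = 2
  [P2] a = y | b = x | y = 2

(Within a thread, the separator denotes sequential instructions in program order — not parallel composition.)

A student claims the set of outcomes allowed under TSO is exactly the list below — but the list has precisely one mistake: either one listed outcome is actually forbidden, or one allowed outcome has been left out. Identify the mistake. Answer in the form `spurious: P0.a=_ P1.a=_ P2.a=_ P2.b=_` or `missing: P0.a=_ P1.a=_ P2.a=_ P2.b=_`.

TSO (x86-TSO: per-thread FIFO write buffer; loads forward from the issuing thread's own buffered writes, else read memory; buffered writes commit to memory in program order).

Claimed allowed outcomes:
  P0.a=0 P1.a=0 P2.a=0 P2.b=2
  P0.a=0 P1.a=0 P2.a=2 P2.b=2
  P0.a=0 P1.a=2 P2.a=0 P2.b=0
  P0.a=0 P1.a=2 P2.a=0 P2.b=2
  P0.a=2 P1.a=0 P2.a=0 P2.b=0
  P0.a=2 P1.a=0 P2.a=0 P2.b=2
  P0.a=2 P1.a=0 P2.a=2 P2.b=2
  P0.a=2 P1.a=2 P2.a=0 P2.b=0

missing: P0.a=0 P1.a=0 P2.a=0 P2.b=0

outcome vector order: (P0.a,P1.a,P2.a,P2.b)
[TSO] allowed = {0/0/0/0; 0/0/0/2; 0/0/2/2; 0/2/0/0; 0/2/0/2; 2/0/0/0; 2/0/0/2; 2/0/2/2; 2/2/0/0}
TSO∖claimed = {0/0/0/0}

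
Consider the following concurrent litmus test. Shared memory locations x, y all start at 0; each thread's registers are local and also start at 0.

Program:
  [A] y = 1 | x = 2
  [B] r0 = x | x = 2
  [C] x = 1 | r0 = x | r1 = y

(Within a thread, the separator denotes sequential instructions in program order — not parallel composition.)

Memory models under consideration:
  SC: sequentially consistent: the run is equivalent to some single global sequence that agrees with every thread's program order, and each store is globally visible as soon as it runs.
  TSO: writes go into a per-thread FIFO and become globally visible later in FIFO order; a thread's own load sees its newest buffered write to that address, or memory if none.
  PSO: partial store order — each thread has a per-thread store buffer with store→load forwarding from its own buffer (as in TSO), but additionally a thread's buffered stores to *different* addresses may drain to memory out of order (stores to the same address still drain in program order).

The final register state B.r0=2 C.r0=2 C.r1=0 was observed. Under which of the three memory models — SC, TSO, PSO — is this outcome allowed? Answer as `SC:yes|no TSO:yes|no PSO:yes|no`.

SC:no TSO:no PSO:yes

outcome vector order: (B.r0,C.r0,C.r1)
SC: 11 outcomes — {0/1/0, 0/1/1, 0/2/0, 0/2/1, 1/1/0, 1/1/1, 1/2/0, 1/2/1, 2/1/0, 2/1/1, 2/2/1}
TSO: 11 outcomes — {0/1/0, 0/1/1, 0/2/0, 0/2/1, 1/1/0, 1/1/1, 1/2/0, 1/2/1, 2/1/0, 2/1/1, 2/2/1}
PSO: 12 outcomes — {0/1/0, 0/1/1, 0/2/0, 0/2/1, 1/1/0, 1/1/1, 1/2/0, 1/2/1, 2/1/0, 2/1/1, 2/2/0, 2/2/1}
target 2/2/0 ∈ {PSO}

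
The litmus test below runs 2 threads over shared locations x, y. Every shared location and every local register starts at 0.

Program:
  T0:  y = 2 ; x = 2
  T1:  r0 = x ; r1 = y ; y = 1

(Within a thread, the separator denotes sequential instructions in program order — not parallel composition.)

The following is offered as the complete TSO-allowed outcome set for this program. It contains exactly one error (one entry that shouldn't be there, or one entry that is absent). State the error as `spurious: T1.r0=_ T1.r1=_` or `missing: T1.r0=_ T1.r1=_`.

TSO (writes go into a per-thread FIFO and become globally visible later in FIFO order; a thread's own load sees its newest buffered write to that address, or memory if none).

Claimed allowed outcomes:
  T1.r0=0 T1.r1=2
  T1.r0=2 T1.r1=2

missing: T1.r0=0 T1.r1=0

outcome vector order: (T1.r0,T1.r1)
under TSO → (0,0), (0,2), (2,2)
TSO∖claimed = {(0,0)}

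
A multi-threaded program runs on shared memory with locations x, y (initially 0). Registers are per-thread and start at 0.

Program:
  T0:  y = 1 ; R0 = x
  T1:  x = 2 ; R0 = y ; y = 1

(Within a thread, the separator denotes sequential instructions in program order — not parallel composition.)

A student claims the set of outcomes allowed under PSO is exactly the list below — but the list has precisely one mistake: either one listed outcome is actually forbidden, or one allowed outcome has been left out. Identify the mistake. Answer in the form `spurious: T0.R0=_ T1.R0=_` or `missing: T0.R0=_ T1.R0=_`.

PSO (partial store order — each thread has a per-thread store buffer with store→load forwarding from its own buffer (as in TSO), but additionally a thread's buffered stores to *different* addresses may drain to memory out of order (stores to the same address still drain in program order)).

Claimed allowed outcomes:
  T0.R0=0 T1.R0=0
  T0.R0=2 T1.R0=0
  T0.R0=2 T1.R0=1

missing: T0.R0=0 T1.R0=1

outcome vector order: (T0.R0,T1.R0)
PSO: 4 outcomes — {00, 01, 20, 21}
PSO∖claimed = {01}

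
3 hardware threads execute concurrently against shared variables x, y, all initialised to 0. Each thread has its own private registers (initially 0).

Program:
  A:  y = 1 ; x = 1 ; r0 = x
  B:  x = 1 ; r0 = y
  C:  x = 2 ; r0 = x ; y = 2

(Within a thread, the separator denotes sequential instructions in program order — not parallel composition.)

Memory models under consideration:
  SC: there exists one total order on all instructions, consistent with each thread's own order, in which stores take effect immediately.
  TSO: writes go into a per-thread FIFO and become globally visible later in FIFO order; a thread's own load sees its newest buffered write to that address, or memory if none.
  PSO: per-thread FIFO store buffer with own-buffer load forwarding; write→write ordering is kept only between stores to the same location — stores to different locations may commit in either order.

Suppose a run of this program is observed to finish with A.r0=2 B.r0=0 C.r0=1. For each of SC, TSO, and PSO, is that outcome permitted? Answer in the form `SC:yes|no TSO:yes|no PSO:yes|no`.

outcome vector order: (A.r0,B.r0,C.r0)
SC (11): 1/0/1 1/0/2 1/1/1 1/1/2 1/2/1 1/2/2 2/0/2 2/1/1 2/1/2 2/2/1 2/2/2
TSO (12): 1/0/1 1/0/2 1/1/1 1/1/2 1/2/1 1/2/2 2/0/1 2/0/2 2/1/1 2/1/2 2/2/1 2/2/2
PSO (12): 1/0/1 1/0/2 1/1/1 1/1/2 1/2/1 1/2/2 2/0/1 2/0/2 2/1/1 2/1/2 2/2/1 2/2/2
target 2/0/1 ∈ {TSO,PSO}

SC:no TSO:yes PSO:yes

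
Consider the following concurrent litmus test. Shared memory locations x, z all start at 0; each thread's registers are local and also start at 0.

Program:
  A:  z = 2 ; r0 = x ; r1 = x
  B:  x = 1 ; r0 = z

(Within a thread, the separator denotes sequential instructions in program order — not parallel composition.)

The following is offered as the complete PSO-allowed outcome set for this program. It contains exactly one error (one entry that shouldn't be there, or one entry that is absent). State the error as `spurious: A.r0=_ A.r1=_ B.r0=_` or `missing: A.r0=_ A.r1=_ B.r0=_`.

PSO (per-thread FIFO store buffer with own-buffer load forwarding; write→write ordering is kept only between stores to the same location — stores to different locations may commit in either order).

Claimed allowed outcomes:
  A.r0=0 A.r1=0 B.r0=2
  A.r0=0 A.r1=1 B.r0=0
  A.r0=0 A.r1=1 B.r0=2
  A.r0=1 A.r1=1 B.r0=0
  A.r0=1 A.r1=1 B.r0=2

missing: A.r0=0 A.r1=0 B.r0=0

outcome vector order: (A.r0,A.r1,B.r0)
[PSO] allowed = {0/0/0 0/0/2 0/1/0 0/1/2 1/1/0 1/1/2}
PSO∖claimed = {0/0/0}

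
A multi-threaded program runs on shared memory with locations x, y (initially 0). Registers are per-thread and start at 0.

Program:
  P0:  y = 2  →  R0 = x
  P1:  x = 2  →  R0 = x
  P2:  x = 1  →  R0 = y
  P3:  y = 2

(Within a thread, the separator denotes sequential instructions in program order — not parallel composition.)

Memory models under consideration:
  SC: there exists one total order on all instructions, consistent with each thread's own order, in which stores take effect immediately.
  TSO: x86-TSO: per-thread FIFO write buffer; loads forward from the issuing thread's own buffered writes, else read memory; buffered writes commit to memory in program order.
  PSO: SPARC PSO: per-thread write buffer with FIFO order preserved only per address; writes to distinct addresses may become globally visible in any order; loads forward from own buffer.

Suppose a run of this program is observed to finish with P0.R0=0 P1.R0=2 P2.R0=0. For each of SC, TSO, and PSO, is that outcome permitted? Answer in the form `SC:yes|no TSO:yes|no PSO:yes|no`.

outcome vector order: (P0.R0,P1.R0,P2.R0)
SC: 9 outcomes — {(0,1,2); (0,2,2); (1,1,0); (1,1,2); (1,2,0); (1,2,2); (2,1,2); (2,2,0); (2,2,2)}
TSO: 12 outcomes — {(0,1,0); (0,1,2); (0,2,0); (0,2,2); (1,1,0); (1,1,2); (1,2,0); (1,2,2); (2,1,0); (2,1,2); (2,2,0); (2,2,2)}
PSO: 12 outcomes — {(0,1,0); (0,1,2); (0,2,0); (0,2,2); (1,1,0); (1,1,2); (1,2,0); (1,2,2); (2,1,0); (2,1,2); (2,2,0); (2,2,2)}
target (0,2,0) ∈ {TSO,PSO}

SC:no TSO:yes PSO:yes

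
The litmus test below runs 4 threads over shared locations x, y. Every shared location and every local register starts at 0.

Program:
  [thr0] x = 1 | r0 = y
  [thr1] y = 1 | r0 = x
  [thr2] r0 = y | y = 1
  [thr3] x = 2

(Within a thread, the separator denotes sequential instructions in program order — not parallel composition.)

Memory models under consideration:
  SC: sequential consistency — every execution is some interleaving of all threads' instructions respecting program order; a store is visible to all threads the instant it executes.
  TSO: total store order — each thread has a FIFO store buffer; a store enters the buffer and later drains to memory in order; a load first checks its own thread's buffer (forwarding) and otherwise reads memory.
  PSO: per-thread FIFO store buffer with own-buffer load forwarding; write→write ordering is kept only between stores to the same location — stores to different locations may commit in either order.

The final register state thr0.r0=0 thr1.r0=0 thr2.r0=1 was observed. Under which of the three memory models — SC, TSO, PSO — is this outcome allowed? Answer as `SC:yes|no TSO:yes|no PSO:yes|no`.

SC:no TSO:yes PSO:yes

outcome vector order: (thr0.r0,thr1.r0,thr2.r0)
[SC] allowed = {010 011 020 021 100 101 110 111 120 121}
[TSO] allowed = {000 001 010 011 020 021 100 101 110 111 120 121}
[PSO] allowed = {000 001 010 011 020 021 100 101 110 111 120 121}
target 001 ∈ {TSO,PSO}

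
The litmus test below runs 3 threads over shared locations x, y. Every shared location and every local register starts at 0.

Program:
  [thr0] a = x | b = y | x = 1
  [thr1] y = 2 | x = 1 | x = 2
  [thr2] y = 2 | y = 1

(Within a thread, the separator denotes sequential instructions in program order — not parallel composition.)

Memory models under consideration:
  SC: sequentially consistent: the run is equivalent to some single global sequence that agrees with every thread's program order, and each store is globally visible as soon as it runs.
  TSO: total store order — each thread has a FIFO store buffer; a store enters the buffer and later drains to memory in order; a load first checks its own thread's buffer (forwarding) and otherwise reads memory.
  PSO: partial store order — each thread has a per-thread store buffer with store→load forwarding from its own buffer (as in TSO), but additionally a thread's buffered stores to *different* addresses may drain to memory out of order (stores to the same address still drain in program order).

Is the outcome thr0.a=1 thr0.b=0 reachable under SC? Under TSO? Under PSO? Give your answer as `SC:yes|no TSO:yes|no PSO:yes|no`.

SC:no TSO:no PSO:yes

outcome vector order: (thr0.a,thr0.b)
[SC] allowed = {(0,0) (0,1) (0,2) (1,1) (1,2) (2,1) (2,2)}
[TSO] allowed = {(0,0) (0,1) (0,2) (1,1) (1,2) (2,1) (2,2)}
[PSO] allowed = {(0,0) (0,1) (0,2) (1,0) (1,1) (1,2) (2,0) (2,1) (2,2)}
target (1,0) ∈ {PSO}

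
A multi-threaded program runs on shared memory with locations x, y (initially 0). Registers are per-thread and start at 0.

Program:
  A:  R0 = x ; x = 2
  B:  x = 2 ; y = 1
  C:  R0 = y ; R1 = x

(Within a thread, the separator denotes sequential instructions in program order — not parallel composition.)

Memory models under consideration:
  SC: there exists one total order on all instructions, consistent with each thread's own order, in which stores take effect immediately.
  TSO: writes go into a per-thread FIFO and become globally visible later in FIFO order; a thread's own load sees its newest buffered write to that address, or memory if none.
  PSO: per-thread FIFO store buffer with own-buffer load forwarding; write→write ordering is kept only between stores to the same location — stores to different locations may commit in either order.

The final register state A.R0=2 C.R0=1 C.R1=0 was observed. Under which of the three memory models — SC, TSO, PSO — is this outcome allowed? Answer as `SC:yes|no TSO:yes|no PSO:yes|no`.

SC:no TSO:no PSO:yes

outcome vector order: (A.R0,C.R0,C.R1)
SC: 6 outcomes — {(0,0,0), (0,0,2), (0,1,2), (2,0,0), (2,0,2), (2,1,2)}
TSO: 6 outcomes — {(0,0,0), (0,0,2), (0,1,2), (2,0,0), (2,0,2), (2,1,2)}
PSO: 8 outcomes — {(0,0,0), (0,0,2), (0,1,0), (0,1,2), (2,0,0), (2,0,2), (2,1,0), (2,1,2)}
target (2,1,0) ∈ {PSO}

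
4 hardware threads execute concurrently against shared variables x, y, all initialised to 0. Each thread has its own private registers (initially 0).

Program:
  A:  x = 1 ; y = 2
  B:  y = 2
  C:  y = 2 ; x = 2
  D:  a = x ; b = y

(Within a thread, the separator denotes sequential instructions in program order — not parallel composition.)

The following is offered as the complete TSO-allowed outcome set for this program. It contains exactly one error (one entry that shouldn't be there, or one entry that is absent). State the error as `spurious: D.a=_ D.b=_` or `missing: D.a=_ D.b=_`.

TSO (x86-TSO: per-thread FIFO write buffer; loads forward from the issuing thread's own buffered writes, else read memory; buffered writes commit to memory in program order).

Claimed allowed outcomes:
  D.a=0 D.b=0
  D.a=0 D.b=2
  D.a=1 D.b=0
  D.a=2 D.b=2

missing: D.a=1 D.b=2

outcome vector order: (D.a,D.b)
TSO: 5 outcomes — {00, 02, 10, 12, 22}
TSO∖claimed = {12}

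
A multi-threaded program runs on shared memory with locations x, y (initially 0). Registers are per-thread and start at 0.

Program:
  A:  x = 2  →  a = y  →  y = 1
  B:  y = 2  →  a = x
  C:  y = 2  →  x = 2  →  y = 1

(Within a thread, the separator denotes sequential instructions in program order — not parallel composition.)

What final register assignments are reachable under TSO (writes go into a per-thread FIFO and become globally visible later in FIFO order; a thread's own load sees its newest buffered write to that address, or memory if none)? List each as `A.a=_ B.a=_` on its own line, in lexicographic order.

A.a=0 B.a=0
A.a=0 B.a=2
A.a=1 B.a=0
A.a=1 B.a=2
A.a=2 B.a=0
A.a=2 B.a=2

outcome vector order: (A.a,B.a)
|TSO outcomes| = 6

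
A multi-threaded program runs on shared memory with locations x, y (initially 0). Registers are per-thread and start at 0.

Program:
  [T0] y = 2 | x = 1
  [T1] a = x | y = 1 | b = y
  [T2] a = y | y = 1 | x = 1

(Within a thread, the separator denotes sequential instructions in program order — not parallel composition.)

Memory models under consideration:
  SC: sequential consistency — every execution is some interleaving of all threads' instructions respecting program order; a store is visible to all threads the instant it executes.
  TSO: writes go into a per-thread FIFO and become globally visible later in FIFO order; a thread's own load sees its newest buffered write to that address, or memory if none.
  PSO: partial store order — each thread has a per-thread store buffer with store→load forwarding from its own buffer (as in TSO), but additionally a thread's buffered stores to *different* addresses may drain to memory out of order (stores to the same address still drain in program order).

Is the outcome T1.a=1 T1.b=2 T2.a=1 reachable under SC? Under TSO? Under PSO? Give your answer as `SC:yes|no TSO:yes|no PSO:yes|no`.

outcome vector order: (T1.a,T1.b,T2.a)
SC (10): 0/1/0, 0/1/1, 0/1/2, 0/2/0, 0/2/1, 0/2/2, 1/1/0, 1/1/1, 1/1/2, 1/2/0
TSO (10): 0/1/0, 0/1/1, 0/1/2, 0/2/0, 0/2/1, 0/2/2, 1/1/0, 1/1/1, 1/1/2, 1/2/0
PSO (12): 0/1/0, 0/1/1, 0/1/2, 0/2/0, 0/2/1, 0/2/2, 1/1/0, 1/1/1, 1/1/2, 1/2/0, 1/2/1, 1/2/2
target 1/2/1 ∈ {PSO}

SC:no TSO:no PSO:yes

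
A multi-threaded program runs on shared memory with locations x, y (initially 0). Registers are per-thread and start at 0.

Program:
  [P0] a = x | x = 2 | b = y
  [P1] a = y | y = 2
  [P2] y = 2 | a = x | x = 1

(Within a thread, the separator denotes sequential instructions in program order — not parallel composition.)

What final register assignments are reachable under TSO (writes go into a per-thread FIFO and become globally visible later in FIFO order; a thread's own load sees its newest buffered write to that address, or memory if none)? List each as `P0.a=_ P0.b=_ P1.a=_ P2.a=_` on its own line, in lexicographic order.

outcome vector order: (P0.a,P0.b,P1.a,P2.a)
|TSO outcomes| = 10

P0.a=0 P0.b=0 P1.a=0 P2.a=0
P0.a=0 P0.b=0 P1.a=0 P2.a=2
P0.a=0 P0.b=0 P1.a=2 P2.a=0
P0.a=0 P0.b=0 P1.a=2 P2.a=2
P0.a=0 P0.b=2 P1.a=0 P2.a=0
P0.a=0 P0.b=2 P1.a=0 P2.a=2
P0.a=0 P0.b=2 P1.a=2 P2.a=0
P0.a=0 P0.b=2 P1.a=2 P2.a=2
P0.a=1 P0.b=2 P1.a=0 P2.a=0
P0.a=1 P0.b=2 P1.a=2 P2.a=0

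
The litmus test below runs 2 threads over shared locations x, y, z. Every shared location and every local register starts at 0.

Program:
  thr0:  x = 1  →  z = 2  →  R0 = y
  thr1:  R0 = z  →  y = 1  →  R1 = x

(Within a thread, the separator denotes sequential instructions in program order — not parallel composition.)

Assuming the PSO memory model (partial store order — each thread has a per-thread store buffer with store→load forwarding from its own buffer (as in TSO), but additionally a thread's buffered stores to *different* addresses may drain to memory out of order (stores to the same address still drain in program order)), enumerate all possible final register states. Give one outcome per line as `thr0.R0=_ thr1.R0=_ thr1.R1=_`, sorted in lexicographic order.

thr0.R0=0 thr1.R0=0 thr1.R1=0
thr0.R0=0 thr1.R0=0 thr1.R1=1
thr0.R0=0 thr1.R0=2 thr1.R1=0
thr0.R0=0 thr1.R0=2 thr1.R1=1
thr0.R0=1 thr1.R0=0 thr1.R1=0
thr0.R0=1 thr1.R0=0 thr1.R1=1
thr0.R0=1 thr1.R0=2 thr1.R1=0
thr0.R0=1 thr1.R0=2 thr1.R1=1

outcome vector order: (thr0.R0,thr1.R0,thr1.R1)
|PSO outcomes| = 8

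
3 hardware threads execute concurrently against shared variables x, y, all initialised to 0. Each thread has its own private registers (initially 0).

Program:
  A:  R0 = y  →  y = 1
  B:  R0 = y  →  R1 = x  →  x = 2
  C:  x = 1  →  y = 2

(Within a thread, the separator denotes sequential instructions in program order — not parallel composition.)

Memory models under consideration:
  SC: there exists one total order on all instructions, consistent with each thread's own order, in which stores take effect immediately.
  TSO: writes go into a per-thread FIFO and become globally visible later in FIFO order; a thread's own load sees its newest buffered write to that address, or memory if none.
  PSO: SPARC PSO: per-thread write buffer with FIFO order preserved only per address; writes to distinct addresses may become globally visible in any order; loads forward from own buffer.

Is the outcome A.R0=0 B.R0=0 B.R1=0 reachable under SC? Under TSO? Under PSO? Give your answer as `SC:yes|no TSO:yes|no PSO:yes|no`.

SC:yes TSO:yes PSO:yes

outcome vector order: (A.R0,B.R0,B.R1)
SC (9): (0,0,0) (0,0,1) (0,1,0) (0,1,1) (0,2,1) (2,0,0) (2,0,1) (2,1,1) (2,2,1)
TSO (9): (0,0,0) (0,0,1) (0,1,0) (0,1,1) (0,2,1) (2,0,0) (2,0,1) (2,1,1) (2,2,1)
PSO (12): (0,0,0) (0,0,1) (0,1,0) (0,1,1) (0,2,0) (0,2,1) (2,0,0) (2,0,1) (2,1,0) (2,1,1) (2,2,0) (2,2,1)
target (0,0,0) ∈ {SC,TSO,PSO}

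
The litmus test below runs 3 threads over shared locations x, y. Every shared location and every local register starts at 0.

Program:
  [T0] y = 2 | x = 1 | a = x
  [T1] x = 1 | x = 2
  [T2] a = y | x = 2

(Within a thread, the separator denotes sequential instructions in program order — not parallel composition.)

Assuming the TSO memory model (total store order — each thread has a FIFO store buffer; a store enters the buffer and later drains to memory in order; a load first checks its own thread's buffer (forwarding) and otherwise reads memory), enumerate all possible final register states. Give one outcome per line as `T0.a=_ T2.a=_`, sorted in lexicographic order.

T0.a=1 T2.a=0
T0.a=1 T2.a=2
T0.a=2 T2.a=0
T0.a=2 T2.a=2

outcome vector order: (T0.a,T2.a)
|TSO outcomes| = 4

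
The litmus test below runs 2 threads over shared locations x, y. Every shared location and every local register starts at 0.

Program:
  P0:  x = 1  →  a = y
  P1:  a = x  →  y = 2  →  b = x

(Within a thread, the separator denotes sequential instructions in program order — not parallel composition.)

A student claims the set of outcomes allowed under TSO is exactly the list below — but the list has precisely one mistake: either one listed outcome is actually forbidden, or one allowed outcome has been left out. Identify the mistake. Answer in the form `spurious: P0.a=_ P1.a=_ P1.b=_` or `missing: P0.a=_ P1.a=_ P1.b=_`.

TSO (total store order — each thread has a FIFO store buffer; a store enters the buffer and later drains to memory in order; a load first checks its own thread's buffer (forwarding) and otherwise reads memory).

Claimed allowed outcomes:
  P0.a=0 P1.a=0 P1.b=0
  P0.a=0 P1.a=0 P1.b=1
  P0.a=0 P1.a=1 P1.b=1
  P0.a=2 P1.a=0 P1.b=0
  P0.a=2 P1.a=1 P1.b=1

missing: P0.a=2 P1.a=0 P1.b=1

outcome vector order: (P0.a,P1.a,P1.b)
TSO: 6 outcomes — {<0 0 0>, <0 0 1>, <0 1 1>, <2 0 0>, <2 0 1>, <2 1 1>}
TSO∖claimed = {<2 0 1>}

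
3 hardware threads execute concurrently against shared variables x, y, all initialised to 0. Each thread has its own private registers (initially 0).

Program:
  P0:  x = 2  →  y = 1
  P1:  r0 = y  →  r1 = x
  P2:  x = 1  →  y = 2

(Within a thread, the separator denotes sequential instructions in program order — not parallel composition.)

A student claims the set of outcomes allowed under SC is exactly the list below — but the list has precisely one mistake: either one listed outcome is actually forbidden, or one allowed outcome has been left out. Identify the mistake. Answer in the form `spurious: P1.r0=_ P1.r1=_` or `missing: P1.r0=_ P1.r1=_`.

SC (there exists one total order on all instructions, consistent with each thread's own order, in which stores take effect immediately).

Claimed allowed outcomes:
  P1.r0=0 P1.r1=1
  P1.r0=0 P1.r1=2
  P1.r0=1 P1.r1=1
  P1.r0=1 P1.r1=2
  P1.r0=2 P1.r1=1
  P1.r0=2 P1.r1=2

missing: P1.r0=0 P1.r1=0

outcome vector order: (P1.r0,P1.r1)
under SC → (0,0) (0,1) (0,2) (1,1) (1,2) (2,1) (2,2)
SC∖claimed = {(0,0)}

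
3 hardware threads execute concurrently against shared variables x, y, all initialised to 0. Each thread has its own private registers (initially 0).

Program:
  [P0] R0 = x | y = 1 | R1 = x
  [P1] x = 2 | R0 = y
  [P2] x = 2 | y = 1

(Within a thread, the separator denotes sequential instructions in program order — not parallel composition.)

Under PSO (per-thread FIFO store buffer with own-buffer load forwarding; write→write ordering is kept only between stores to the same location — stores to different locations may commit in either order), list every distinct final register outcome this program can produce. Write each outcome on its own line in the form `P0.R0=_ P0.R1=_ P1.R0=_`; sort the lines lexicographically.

P0.R0=0 P0.R1=0 P1.R0=0
P0.R0=0 P0.R1=0 P1.R0=1
P0.R0=0 P0.R1=2 P1.R0=0
P0.R0=0 P0.R1=2 P1.R0=1
P0.R0=2 P0.R1=2 P1.R0=0
P0.R0=2 P0.R1=2 P1.R0=1

outcome vector order: (P0.R0,P0.R1,P1.R0)
|PSO outcomes| = 6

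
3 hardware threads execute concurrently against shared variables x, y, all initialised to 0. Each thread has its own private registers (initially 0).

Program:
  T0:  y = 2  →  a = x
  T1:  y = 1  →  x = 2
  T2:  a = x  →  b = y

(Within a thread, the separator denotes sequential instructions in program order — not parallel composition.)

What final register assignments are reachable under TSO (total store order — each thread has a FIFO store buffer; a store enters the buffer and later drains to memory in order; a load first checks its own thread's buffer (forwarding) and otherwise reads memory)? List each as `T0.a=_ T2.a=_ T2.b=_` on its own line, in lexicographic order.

outcome vector order: (T0.a,T2.a,T2.b)
|TSO outcomes| = 10

T0.a=0 T2.a=0 T2.b=0
T0.a=0 T2.a=0 T2.b=1
T0.a=0 T2.a=0 T2.b=2
T0.a=0 T2.a=2 T2.b=1
T0.a=0 T2.a=2 T2.b=2
T0.a=2 T2.a=0 T2.b=0
T0.a=2 T2.a=0 T2.b=1
T0.a=2 T2.a=0 T2.b=2
T0.a=2 T2.a=2 T2.b=1
T0.a=2 T2.a=2 T2.b=2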